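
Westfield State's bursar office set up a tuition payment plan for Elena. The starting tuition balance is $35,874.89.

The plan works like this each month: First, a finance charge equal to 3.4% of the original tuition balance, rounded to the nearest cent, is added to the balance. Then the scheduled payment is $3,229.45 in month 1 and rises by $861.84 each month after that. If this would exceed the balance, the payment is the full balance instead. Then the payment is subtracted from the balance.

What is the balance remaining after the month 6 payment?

$10,889.09

Month 1: opening $35,874.89; interest $1,219.75 → $37,094.64; payment $3,229.45; balance $33,865.19
Month 2: opening $33,865.19; interest $1,219.75 → $35,084.94; payment $4,091.29; balance $30,993.65
Month 3: opening $30,993.65; interest $1,219.75 → $32,213.40; payment $4,953.13; balance $27,260.27
Month 4: opening $27,260.27; interest $1,219.75 → $28,480.02; payment $5,814.97; balance $22,665.05
Month 5: opening $22,665.05; interest $1,219.75 → $23,884.80; payment $6,676.81; balance $17,207.99
Month 6: opening $17,207.99; interest $1,219.75 → $18,427.74; payment $7,538.65; balance $10,889.09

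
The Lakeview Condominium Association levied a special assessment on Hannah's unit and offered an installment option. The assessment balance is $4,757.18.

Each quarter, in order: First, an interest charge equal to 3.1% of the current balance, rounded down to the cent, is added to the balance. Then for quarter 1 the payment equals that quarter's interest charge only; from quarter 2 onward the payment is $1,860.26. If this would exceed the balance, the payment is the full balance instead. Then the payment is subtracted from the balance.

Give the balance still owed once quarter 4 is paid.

$0.00

Quarter 1: $4,757.18 +$147.47 interest = $4,904.65; pay $147.47 → $4,757.18
Quarter 2: $4,757.18 +$147.47 interest = $4,904.65; pay $1,860.26 → $3,044.39
Quarter 3: $3,044.39 +$94.37 interest = $3,138.76; pay $1,860.26 → $1,278.50
Quarter 4: $1,278.50 +$39.63 interest = $1,318.13; pay $1,318.13 → $0.00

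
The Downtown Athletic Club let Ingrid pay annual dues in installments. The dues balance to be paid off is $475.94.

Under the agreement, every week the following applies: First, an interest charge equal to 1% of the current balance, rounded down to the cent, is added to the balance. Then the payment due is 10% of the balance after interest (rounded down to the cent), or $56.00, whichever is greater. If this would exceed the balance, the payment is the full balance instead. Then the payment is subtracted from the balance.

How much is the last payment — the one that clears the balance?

# | Opening | Interest | Payment | End bal
1 | $475.94 | $4.75 | $56.00 | $424.69
2 | $424.69 | $4.24 | $56.00 | $372.93
3 | $372.93 | $3.72 | $56.00 | $320.65
4 | $320.65 | $3.20 | $56.00 | $267.85
5 | $267.85 | $2.67 | $56.00 | $214.52
6 | $214.52 | $2.14 | $56.00 | $160.66
7 | $160.66 | $1.60 | $56.00 | $106.26
8 | $106.26 | $1.06 | $56.00 | $51.32
9 | $51.32 | $0.51 | $51.83 | $0.00

$51.83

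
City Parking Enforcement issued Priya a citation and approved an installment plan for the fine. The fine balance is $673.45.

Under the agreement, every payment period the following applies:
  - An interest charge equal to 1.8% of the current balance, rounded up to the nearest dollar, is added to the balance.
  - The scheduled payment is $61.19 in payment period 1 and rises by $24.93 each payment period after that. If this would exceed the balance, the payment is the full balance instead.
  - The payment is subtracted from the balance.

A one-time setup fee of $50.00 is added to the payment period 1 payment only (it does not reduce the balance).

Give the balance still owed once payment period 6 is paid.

$0.00

# | Opening | Interest | Payment | Fee | End bal
1 | $673.45 | $13.00 | $61.19 | $50.00 | $625.26
2 | $625.26 | $12.00 | $86.12 | — | $551.14
3 | $551.14 | $10.00 | $111.05 | — | $450.09
4 | $450.09 | $9.00 | $135.98 | — | $323.11
5 | $323.11 | $6.00 | $160.91 | — | $168.20
6 | $168.20 | $4.00 | $172.20 | — | $0.00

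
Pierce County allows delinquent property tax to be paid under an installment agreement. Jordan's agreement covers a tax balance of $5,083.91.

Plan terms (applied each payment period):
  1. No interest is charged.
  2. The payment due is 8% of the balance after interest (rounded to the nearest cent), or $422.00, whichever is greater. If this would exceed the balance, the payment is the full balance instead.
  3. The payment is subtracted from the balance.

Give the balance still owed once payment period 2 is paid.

$4,239.91

# | Opening | Payment | End bal
1 | $5,083.91 | $422.00 | $4,661.91
2 | $4,661.91 | $422.00 | $4,239.91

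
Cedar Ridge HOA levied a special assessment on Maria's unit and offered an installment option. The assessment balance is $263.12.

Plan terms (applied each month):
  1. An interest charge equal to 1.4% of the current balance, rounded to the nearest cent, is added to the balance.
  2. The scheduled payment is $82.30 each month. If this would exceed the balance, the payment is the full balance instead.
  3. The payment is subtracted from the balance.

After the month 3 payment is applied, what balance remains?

$23.95

# | Opening | Interest | Payment | End bal
1 | $263.12 | $3.68 | $82.30 | $184.50
2 | $184.50 | $2.58 | $82.30 | $104.78
3 | $104.78 | $1.47 | $82.30 | $23.95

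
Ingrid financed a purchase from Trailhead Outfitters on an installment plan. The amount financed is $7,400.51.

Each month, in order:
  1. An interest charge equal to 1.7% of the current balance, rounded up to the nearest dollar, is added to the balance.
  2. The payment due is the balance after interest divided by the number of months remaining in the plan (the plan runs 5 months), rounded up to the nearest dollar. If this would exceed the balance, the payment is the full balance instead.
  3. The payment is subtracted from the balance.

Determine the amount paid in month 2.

# | Opening | Interest | Payment | End bal
1 | $7,400.51 | $126.00 | $1,506.00 | $6,020.51
2 | $6,020.51 | $103.00 | $1,531.00 | $4,592.51

$1,531.00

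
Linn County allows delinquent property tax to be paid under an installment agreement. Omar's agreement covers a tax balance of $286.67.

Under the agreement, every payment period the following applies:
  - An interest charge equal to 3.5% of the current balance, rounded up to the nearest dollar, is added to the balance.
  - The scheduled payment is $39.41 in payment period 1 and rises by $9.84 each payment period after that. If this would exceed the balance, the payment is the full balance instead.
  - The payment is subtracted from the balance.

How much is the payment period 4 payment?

Payment period 1: $286.67 +$11.00 interest = $297.67; pay $39.41 → $258.26
Payment period 2: $258.26 +$10.00 interest = $268.26; pay $49.25 → $219.01
Payment period 3: $219.01 +$8.00 interest = $227.01; pay $59.09 → $167.92
Payment period 4: $167.92 +$6.00 interest = $173.92; pay $68.93 → $104.99

$68.93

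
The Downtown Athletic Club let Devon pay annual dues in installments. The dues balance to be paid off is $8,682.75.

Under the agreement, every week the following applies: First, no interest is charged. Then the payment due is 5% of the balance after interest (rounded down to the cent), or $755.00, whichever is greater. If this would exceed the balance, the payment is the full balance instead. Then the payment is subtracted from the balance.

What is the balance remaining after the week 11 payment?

Week 1: opening $8,682.75; payment $755.00; balance $7,927.75
Week 2: opening $7,927.75; payment $755.00; balance $7,172.75
Week 3: opening $7,172.75; payment $755.00; balance $6,417.75
Week 4: opening $6,417.75; payment $755.00; balance $5,662.75
Week 5: opening $5,662.75; payment $755.00; balance $4,907.75
Week 6: opening $4,907.75; payment $755.00; balance $4,152.75
Week 7: opening $4,152.75; payment $755.00; balance $3,397.75
Week 8: opening $3,397.75; payment $755.00; balance $2,642.75
Week 9: opening $2,642.75; payment $755.00; balance $1,887.75
Week 10: opening $1,887.75; payment $755.00; balance $1,132.75
Week 11: opening $1,132.75; payment $755.00; balance $377.75

$377.75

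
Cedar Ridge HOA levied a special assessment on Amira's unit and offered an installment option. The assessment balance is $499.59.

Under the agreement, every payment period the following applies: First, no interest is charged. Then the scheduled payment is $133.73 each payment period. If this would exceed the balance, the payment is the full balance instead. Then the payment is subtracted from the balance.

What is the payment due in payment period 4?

Payment period 1: $499.59 − $133.73 → $365.86
Payment period 2: $365.86 − $133.73 → $232.13
Payment period 3: $232.13 − $133.73 → $98.40
Payment period 4: $98.40 − $98.40 → $0.00

$98.40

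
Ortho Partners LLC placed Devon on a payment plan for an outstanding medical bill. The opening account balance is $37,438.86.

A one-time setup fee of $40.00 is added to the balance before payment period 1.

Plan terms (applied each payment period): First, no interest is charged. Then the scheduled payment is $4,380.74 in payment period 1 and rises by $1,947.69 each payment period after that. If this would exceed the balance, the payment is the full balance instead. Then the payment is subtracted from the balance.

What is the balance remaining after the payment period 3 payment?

$18,493.57

# | Opening | Payment | End bal
1 | $37,478.86 | $4,380.74 | $33,098.12
2 | $33,098.12 | $6,328.43 | $26,769.69
3 | $26,769.69 | $8,276.12 | $18,493.57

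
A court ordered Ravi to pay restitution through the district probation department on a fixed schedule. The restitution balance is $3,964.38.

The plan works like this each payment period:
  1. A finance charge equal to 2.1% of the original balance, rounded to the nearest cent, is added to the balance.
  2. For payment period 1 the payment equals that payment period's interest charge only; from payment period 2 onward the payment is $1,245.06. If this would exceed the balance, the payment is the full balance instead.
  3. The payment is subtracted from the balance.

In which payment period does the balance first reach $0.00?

Payment period 1: opening $3,964.38; interest $83.25 → $4,047.63; payment $83.25; balance $3,964.38
Payment period 2: opening $3,964.38; interest $83.25 → $4,047.63; payment $1,245.06; balance $2,802.57
Payment period 3: opening $2,802.57; interest $83.25 → $2,885.82; payment $1,245.06; balance $1,640.76
Payment period 4: opening $1,640.76; interest $83.25 → $1,724.01; payment $1,245.06; balance $478.95
Payment period 5: opening $478.95; interest $83.25 → $562.20; payment $562.20; balance $0.00
Balance reaches $0.00 in payment period 5.

5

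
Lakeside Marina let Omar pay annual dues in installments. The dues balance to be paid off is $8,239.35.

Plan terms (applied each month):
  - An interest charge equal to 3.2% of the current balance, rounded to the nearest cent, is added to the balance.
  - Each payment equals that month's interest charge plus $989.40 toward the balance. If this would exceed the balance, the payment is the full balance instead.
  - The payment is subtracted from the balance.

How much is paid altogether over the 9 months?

# | Opening | Interest | Payment | End bal
1 | $8,239.35 | $263.66 | $1,253.06 | $7,249.95
2 | $7,249.95 | $232.00 | $1,221.40 | $6,260.55
3 | $6,260.55 | $200.34 | $1,189.74 | $5,271.15
4 | $5,271.15 | $168.68 | $1,158.08 | $4,281.75
5 | $4,281.75 | $137.02 | $1,126.42 | $3,292.35
6 | $3,292.35 | $105.36 | $1,094.76 | $2,302.95
7 | $2,302.95 | $73.69 | $1,063.09 | $1,313.55
8 | $1,313.55 | $42.03 | $1,031.43 | $324.15
9 | $324.15 | $10.37 | $334.52 | $0.00
Total paid: $9,472.50

$9,472.50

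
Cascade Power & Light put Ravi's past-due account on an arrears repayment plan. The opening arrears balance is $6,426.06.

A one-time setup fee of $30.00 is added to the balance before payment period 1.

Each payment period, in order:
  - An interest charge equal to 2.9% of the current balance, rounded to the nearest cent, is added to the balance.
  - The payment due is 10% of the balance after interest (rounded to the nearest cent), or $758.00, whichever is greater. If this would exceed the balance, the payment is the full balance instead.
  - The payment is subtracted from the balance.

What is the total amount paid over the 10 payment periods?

$7,522.83

Payment period 1: opening $6,456.06; interest $187.23 → $6,643.29; payment $758.00; balance $5,885.29
Payment period 2: opening $5,885.29; interest $170.67 → $6,055.96; payment $758.00; balance $5,297.96
Payment period 3: opening $5,297.96; interest $153.64 → $5,451.60; payment $758.00; balance $4,693.60
Payment period 4: opening $4,693.60; interest $136.11 → $4,829.71; payment $758.00; balance $4,071.71
Payment period 5: opening $4,071.71; interest $118.08 → $4,189.79; payment $758.00; balance $3,431.79
Payment period 6: opening $3,431.79; interest $99.52 → $3,531.31; payment $758.00; balance $2,773.31
Payment period 7: opening $2,773.31; interest $80.43 → $2,853.74; payment $758.00; balance $2,095.74
Payment period 8: opening $2,095.74; interest $60.78 → $2,156.52; payment $758.00; balance $1,398.52
Payment period 9: opening $1,398.52; interest $40.56 → $1,439.08; payment $758.00; balance $681.08
Payment period 10: opening $681.08; interest $19.75 → $700.83; payment $700.83; balance $0.00
Total paid: $7,522.83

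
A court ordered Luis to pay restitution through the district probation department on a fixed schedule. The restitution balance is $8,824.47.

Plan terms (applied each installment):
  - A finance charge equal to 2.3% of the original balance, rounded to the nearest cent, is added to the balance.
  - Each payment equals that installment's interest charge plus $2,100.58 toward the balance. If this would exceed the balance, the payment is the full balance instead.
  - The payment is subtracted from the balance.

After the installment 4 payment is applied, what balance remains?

$422.15

Installment 1: opening $8,824.47; interest $202.96 → $9,027.43; payment $2,303.54; balance $6,723.89
Installment 2: opening $6,723.89; interest $202.96 → $6,926.85; payment $2,303.54; balance $4,623.31
Installment 3: opening $4,623.31; interest $202.96 → $4,826.27; payment $2,303.54; balance $2,522.73
Installment 4: opening $2,522.73; interest $202.96 → $2,725.69; payment $2,303.54; balance $422.15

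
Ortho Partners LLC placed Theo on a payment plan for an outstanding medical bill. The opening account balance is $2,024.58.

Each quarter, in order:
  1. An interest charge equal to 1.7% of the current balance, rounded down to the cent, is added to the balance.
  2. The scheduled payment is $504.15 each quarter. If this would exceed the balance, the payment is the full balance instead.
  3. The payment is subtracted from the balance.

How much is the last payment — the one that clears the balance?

# | Opening | Interest | Payment | End bal
1 | $2,024.58 | $34.41 | $504.15 | $1,554.84
2 | $1,554.84 | $26.43 | $504.15 | $1,077.12
3 | $1,077.12 | $18.31 | $504.15 | $591.28
4 | $591.28 | $10.05 | $504.15 | $97.18
5 | $97.18 | $1.65 | $98.83 | $0.00

$98.83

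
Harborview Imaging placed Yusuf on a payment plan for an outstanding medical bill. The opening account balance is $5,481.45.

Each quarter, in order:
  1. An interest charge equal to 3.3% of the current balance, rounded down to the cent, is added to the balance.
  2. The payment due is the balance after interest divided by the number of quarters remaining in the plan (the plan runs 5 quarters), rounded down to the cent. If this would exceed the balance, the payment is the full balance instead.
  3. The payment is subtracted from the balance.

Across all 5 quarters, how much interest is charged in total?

# | Opening | Interest | Payment | End bal
1 | $5,481.45 | $180.88 | $1,132.46 | $4,529.87
2 | $4,529.87 | $149.48 | $1,169.83 | $3,509.52
3 | $3,509.52 | $115.81 | $1,208.44 | $2,416.89
4 | $2,416.89 | $79.75 | $1,248.32 | $1,248.32
5 | $1,248.32 | $41.19 | $1,289.51 | $0.00
Total interest: $180.88 + $149.48 + $115.81 + $79.75 + $41.19 = $567.11

$567.11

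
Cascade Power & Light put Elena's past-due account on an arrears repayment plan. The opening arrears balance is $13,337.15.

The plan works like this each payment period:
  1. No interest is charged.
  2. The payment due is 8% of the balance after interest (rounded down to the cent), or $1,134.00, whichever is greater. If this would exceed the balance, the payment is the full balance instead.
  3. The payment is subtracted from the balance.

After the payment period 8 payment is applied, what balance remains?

Payment period 1: opening $13,337.15; payment $1,134.00; balance $12,203.15
Payment period 2: opening $12,203.15; payment $1,134.00; balance $11,069.15
Payment period 3: opening $11,069.15; payment $1,134.00; balance $9,935.15
Payment period 4: opening $9,935.15; payment $1,134.00; balance $8,801.15
Payment period 5: opening $8,801.15; payment $1,134.00; balance $7,667.15
Payment period 6: opening $7,667.15; payment $1,134.00; balance $6,533.15
Payment period 7: opening $6,533.15; payment $1,134.00; balance $5,399.15
Payment period 8: opening $5,399.15; payment $1,134.00; balance $4,265.15

$4,265.15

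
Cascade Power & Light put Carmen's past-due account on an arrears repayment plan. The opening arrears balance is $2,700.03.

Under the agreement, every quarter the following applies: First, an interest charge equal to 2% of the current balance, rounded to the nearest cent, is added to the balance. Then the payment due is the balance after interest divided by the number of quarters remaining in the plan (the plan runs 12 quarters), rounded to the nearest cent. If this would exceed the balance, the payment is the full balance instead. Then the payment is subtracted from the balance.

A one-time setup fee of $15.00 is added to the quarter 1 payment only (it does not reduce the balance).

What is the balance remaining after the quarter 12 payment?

$0.00

Quarter 1: opening $2,700.03; interest $54.00 → $2,754.03; payment $229.50 (+ $15.00 fee); balance $2,524.53
Quarter 2: opening $2,524.53; interest $50.49 → $2,575.02; payment $234.09; balance $2,340.93
Quarter 3: opening $2,340.93; interest $46.82 → $2,387.75; payment $238.78; balance $2,148.97
Quarter 4: opening $2,148.97; interest $42.98 → $2,191.95; payment $243.55; balance $1,948.40
Quarter 5: opening $1,948.40; interest $38.97 → $1,987.37; payment $248.42; balance $1,738.95
Quarter 6: opening $1,738.95; interest $34.78 → $1,773.73; payment $253.39; balance $1,520.34
Quarter 7: opening $1,520.34; interest $30.41 → $1,550.75; payment $258.46; balance $1,292.29
Quarter 8: opening $1,292.29; interest $25.85 → $1,318.14; payment $263.63; balance $1,054.51
Quarter 9: opening $1,054.51; interest $21.09 → $1,075.60; payment $268.90; balance $806.70
Quarter 10: opening $806.70; interest $16.13 → $822.83; payment $274.28; balance $548.55
Quarter 11: opening $548.55; interest $10.97 → $559.52; payment $279.76; balance $279.76
Quarter 12: opening $279.76; interest $5.60 → $285.36; payment $285.36; balance $0.00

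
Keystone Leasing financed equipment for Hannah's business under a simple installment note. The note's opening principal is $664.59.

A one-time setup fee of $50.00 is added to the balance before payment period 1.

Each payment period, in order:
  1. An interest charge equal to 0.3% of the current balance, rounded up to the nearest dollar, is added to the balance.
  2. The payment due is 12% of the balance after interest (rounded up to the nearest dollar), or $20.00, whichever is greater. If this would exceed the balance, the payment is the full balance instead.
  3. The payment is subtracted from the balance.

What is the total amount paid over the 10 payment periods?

$528.00

Payment period 1: $714.59 +$3.00 interest = $717.59; pay $87.00 → $630.59
Payment period 2: $630.59 +$2.00 interest = $632.59; pay $76.00 → $556.59
Payment period 3: $556.59 +$2.00 interest = $558.59; pay $68.00 → $490.59
Payment period 4: $490.59 +$2.00 interest = $492.59; pay $60.00 → $432.59
Payment period 5: $432.59 +$2.00 interest = $434.59; pay $53.00 → $381.59
Payment period 6: $381.59 +$2.00 interest = $383.59; pay $47.00 → $336.59
Payment period 7: $336.59 +$2.00 interest = $338.59; pay $41.00 → $297.59
Payment period 8: $297.59 +$1.00 interest = $298.59; pay $36.00 → $262.59
Payment period 9: $262.59 +$1.00 interest = $263.59; pay $32.00 → $231.59
Payment period 10: $231.59 +$1.00 interest = $232.59; pay $28.00 → $204.59
Total paid: $528.00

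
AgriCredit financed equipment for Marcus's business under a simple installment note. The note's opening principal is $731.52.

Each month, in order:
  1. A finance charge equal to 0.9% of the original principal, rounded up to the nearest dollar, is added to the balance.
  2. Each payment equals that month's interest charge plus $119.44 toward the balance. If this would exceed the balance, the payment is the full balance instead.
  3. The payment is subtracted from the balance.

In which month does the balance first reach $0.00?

Month 1: $731.52 +$7.00 interest = $738.52; pay $126.44 → $612.08
Month 2: $612.08 +$7.00 interest = $619.08; pay $126.44 → $492.64
Month 3: $492.64 +$7.00 interest = $499.64; pay $126.44 → $373.20
Month 4: $373.20 +$7.00 interest = $380.20; pay $126.44 → $253.76
Month 5: $253.76 +$7.00 interest = $260.76; pay $126.44 → $134.32
Month 6: $134.32 +$7.00 interest = $141.32; pay $126.44 → $14.88
Month 7: $14.88 +$7.00 interest = $21.88; pay $21.88 → $0.00
Balance reaches $0.00 in month 7.

7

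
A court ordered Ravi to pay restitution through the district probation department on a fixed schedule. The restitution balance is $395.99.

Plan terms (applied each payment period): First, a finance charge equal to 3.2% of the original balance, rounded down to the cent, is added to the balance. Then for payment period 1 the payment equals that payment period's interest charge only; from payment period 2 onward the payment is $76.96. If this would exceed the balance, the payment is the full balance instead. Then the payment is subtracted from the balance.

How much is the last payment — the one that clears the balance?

$22.92

Payment period 1: $395.99 +$12.67 interest = $408.66; pay $12.67 → $395.99
Payment period 2: $395.99 +$12.67 interest = $408.66; pay $76.96 → $331.70
Payment period 3: $331.70 +$12.67 interest = $344.37; pay $76.96 → $267.41
Payment period 4: $267.41 +$12.67 interest = $280.08; pay $76.96 → $203.12
Payment period 5: $203.12 +$12.67 interest = $215.79; pay $76.96 → $138.83
Payment period 6: $138.83 +$12.67 interest = $151.50; pay $76.96 → $74.54
Payment period 7: $74.54 +$12.67 interest = $87.21; pay $76.96 → $10.25
Payment period 8: $10.25 +$12.67 interest = $22.92; pay $22.92 → $0.00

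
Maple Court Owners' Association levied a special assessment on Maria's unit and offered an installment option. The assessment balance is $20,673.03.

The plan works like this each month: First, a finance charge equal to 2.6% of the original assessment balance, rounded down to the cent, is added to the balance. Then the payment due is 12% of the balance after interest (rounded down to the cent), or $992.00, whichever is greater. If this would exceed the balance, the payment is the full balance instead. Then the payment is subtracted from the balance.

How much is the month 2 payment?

$2,304.33

Month 1: opening $20,673.03; interest $537.49 → $21,210.52; payment $2,545.26; balance $18,665.26
Month 2: opening $18,665.26; interest $537.49 → $19,202.75; payment $2,304.33; balance $16,898.42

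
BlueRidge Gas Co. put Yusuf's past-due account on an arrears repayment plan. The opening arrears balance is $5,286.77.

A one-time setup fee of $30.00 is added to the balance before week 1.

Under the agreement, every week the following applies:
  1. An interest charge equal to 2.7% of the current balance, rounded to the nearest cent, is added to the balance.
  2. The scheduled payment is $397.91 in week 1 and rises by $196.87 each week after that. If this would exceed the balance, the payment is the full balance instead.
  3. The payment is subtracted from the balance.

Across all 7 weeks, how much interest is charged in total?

$662.84

Week 1: opening $5,316.77; interest $143.55 → $5,460.32; payment $397.91; balance $5,062.41
Week 2: opening $5,062.41; interest $136.69 → $5,199.10; payment $594.78; balance $4,604.32
Week 3: opening $4,604.32; interest $124.32 → $4,728.64; payment $791.65; balance $3,936.99
Week 4: opening $3,936.99; interest $106.30 → $4,043.29; payment $988.52; balance $3,054.77
Week 5: opening $3,054.77; interest $82.48 → $3,137.25; payment $1,185.39; balance $1,951.86
Week 6: opening $1,951.86; interest $52.70 → $2,004.56; payment $1,382.26; balance $622.30
Week 7: opening $622.30; interest $16.80 → $639.10; payment $639.10; balance $0.00
Total interest: $143.55 + $136.69 + $124.32 + $106.30 + $82.48 + $52.70 + $16.80 = $662.84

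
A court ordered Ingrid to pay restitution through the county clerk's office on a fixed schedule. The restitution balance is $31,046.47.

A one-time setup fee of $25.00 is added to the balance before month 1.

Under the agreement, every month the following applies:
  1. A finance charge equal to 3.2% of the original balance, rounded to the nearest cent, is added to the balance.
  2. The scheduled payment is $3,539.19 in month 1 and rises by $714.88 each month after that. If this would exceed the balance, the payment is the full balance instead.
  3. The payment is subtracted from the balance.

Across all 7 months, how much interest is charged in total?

# | Opening | Interest | Payment | End bal
1 | $31,071.47 | $993.49 | $3,539.19 | $28,525.77
2 | $28,525.77 | $993.49 | $4,254.07 | $25,265.19
3 | $25,265.19 | $993.49 | $4,968.95 | $21,289.73
4 | $21,289.73 | $993.49 | $5,683.83 | $16,599.39
5 | $16,599.39 | $993.49 | $6,398.71 | $11,194.17
6 | $11,194.17 | $993.49 | $7,113.59 | $5,074.07
7 | $5,074.07 | $993.49 | $6,067.56 | $0.00
Total interest: $993.49 + $993.49 + $993.49 + $993.49 + $993.49 + $993.49 + $993.49 = $6,954.43

$6,954.43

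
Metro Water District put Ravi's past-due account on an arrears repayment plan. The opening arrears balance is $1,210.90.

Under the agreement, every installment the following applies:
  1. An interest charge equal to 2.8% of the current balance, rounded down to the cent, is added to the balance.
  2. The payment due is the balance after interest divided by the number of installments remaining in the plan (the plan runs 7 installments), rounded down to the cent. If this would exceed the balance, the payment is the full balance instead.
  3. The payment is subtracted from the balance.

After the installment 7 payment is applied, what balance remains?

# | Opening | Interest | Payment | End bal
1 | $1,210.90 | $33.90 | $177.82 | $1,066.98
2 | $1,066.98 | $29.87 | $182.80 | $914.05
3 | $914.05 | $25.59 | $187.92 | $751.72
4 | $751.72 | $21.04 | $193.19 | $579.57
5 | $579.57 | $16.22 | $198.59 | $397.20
6 | $397.20 | $11.12 | $204.16 | $204.16
7 | $204.16 | $5.71 | $209.87 | $0.00

$0.00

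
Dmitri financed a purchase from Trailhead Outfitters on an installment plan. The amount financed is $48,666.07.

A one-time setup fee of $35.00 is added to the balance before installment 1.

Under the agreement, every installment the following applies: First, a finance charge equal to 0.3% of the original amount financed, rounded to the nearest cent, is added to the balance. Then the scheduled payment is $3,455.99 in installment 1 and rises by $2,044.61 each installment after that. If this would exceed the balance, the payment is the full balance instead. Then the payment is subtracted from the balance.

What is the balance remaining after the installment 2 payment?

$40,036.48

Installment 1: opening $48,701.07; interest $146.00 → $48,847.07; payment $3,455.99; balance $45,391.08
Installment 2: opening $45,391.08; interest $146.00 → $45,537.08; payment $5,500.60; balance $40,036.48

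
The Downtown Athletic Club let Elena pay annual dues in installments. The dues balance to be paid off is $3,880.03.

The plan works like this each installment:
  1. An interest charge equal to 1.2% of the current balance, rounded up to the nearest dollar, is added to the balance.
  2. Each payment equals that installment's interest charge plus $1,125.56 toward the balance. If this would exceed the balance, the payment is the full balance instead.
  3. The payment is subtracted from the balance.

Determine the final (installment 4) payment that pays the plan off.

Installment 1: opening $3,880.03; interest $47.00 → $3,927.03; payment $1,172.56; balance $2,754.47
Installment 2: opening $2,754.47; interest $34.00 → $2,788.47; payment $1,159.56; balance $1,628.91
Installment 3: opening $1,628.91; interest $20.00 → $1,648.91; payment $1,145.56; balance $503.35
Installment 4: opening $503.35; interest $7.00 → $510.35; payment $510.35; balance $0.00

$510.35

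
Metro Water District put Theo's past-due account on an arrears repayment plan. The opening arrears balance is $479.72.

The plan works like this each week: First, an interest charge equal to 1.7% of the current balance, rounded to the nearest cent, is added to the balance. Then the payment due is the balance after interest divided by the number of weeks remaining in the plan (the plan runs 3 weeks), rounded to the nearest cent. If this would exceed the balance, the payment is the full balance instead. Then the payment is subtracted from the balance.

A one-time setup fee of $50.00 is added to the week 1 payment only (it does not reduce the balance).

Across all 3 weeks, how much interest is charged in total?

Week 1: opening $479.72; interest $8.16 → $487.88; payment $162.63 (+ $50.00 fee); balance $325.25
Week 2: opening $325.25; interest $5.53 → $330.78; payment $165.39; balance $165.39
Week 3: opening $165.39; interest $2.81 → $168.20; payment $168.20; balance $0.00
Total interest: $8.16 + $5.53 + $2.81 = $16.50

$16.50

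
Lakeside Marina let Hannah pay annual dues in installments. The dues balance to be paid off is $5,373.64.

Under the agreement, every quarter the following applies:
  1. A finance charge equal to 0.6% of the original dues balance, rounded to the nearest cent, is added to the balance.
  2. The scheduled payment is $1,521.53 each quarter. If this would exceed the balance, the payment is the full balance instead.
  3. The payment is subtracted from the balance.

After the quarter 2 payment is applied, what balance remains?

Quarter 1: opening $5,373.64; interest $32.24 → $5,405.88; payment $1,521.53; balance $3,884.35
Quarter 2: opening $3,884.35; interest $32.24 → $3,916.59; payment $1,521.53; balance $2,395.06

$2,395.06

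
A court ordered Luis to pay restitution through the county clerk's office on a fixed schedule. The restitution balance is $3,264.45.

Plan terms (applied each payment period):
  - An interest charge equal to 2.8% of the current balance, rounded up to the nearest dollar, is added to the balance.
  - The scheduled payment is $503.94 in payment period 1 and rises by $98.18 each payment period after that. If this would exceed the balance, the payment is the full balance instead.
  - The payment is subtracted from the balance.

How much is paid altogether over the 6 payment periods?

$3,580.45

Payment period 1: $3,264.45 +$92.00 interest = $3,356.45; pay $503.94 → $2,852.51
Payment period 2: $2,852.51 +$80.00 interest = $2,932.51; pay $602.12 → $2,330.39
Payment period 3: $2,330.39 +$66.00 interest = $2,396.39; pay $700.30 → $1,696.09
Payment period 4: $1,696.09 +$48.00 interest = $1,744.09; pay $798.48 → $945.61
Payment period 5: $945.61 +$27.00 interest = $972.61; pay $896.66 → $75.95
Payment period 6: $75.95 +$3.00 interest = $78.95; pay $78.95 → $0.00
Total paid: $3,580.45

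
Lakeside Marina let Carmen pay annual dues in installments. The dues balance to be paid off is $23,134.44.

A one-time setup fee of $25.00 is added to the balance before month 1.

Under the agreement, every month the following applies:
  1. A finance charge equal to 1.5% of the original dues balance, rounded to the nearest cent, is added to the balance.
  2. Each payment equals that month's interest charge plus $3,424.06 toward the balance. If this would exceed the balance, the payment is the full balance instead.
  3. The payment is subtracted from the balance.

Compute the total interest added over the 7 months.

# | Opening | Interest | Payment | End bal
1 | $23,159.44 | $347.02 | $3,771.08 | $19,735.38
2 | $19,735.38 | $347.02 | $3,771.08 | $16,311.32
3 | $16,311.32 | $347.02 | $3,771.08 | $12,887.26
4 | $12,887.26 | $347.02 | $3,771.08 | $9,463.20
5 | $9,463.20 | $347.02 | $3,771.08 | $6,039.14
6 | $6,039.14 | $347.02 | $3,771.08 | $2,615.08
7 | $2,615.08 | $347.02 | $2,962.10 | $0.00
Total interest: $347.02 + $347.02 + $347.02 + $347.02 + $347.02 + $347.02 + $347.02 = $2,429.14

$2,429.14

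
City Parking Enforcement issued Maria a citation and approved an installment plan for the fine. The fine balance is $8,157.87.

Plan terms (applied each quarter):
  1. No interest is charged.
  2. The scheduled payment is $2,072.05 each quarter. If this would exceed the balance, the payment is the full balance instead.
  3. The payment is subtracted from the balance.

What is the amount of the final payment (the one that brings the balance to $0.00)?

$1,941.72

Quarter 1: $8,157.87 − $2,072.05 → $6,085.82
Quarter 2: $6,085.82 − $2,072.05 → $4,013.77
Quarter 3: $4,013.77 − $2,072.05 → $1,941.72
Quarter 4: $1,941.72 − $1,941.72 → $0.00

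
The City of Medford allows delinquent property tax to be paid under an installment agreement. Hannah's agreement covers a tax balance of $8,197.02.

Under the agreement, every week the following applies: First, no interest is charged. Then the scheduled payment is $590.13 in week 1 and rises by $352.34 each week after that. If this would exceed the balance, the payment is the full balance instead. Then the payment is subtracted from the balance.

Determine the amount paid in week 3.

# | Opening | Payment | End bal
1 | $8,197.02 | $590.13 | $7,606.89
2 | $7,606.89 | $942.47 | $6,664.42
3 | $6,664.42 | $1,294.81 | $5,369.61

$1,294.81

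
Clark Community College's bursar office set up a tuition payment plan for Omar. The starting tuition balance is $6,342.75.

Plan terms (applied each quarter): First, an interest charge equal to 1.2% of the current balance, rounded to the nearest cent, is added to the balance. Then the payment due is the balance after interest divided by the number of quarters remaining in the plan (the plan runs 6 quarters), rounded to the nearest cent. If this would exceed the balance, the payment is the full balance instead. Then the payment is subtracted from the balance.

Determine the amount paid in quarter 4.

# | Opening | Interest | Payment | End bal
1 | $6,342.75 | $76.11 | $1,069.81 | $5,349.05
2 | $5,349.05 | $64.19 | $1,082.65 | $4,330.59
3 | $4,330.59 | $51.97 | $1,095.64 | $3,286.92
4 | $3,286.92 | $39.44 | $1,108.79 | $2,217.57

$1,108.79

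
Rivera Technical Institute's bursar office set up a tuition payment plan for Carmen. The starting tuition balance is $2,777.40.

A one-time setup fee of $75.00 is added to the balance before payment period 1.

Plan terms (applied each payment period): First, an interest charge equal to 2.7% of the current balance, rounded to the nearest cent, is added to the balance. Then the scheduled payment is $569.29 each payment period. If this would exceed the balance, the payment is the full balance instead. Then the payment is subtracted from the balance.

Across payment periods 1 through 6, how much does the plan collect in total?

Payment period 1: $2,852.40 +$77.01 interest = $2,929.41; pay $569.29 → $2,360.12
Payment period 2: $2,360.12 +$63.72 interest = $2,423.84; pay $569.29 → $1,854.55
Payment period 3: $1,854.55 +$50.07 interest = $1,904.62; pay $569.29 → $1,335.33
Payment period 4: $1,335.33 +$36.05 interest = $1,371.38; pay $569.29 → $802.09
Payment period 5: $802.09 +$21.66 interest = $823.75; pay $569.29 → $254.46
Payment period 6: $254.46 +$6.87 interest = $261.33; pay $261.33 → $0.00
Total paid: $3,107.78

$3,107.78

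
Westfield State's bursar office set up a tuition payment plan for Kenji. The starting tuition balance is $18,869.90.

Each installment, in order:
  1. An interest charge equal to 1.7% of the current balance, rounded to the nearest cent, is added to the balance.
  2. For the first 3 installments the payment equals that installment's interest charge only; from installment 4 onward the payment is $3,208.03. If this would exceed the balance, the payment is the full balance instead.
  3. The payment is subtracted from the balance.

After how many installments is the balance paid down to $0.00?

Installment 1: $18,869.90 +$320.79 interest = $19,190.69; pay $320.79 → $18,869.90
Installment 2: $18,869.90 +$320.79 interest = $19,190.69; pay $320.79 → $18,869.90
Installment 3: $18,869.90 +$320.79 interest = $19,190.69; pay $320.79 → $18,869.90
Installment 4: $18,869.90 +$320.79 interest = $19,190.69; pay $3,208.03 → $15,982.66
Installment 5: $15,982.66 +$271.71 interest = $16,254.37; pay $3,208.03 → $13,046.34
Installment 6: $13,046.34 +$221.79 interest = $13,268.13; pay $3,208.03 → $10,060.10
Installment 7: $10,060.10 +$171.02 interest = $10,231.12; pay $3,208.03 → $7,023.09
Installment 8: $7,023.09 +$119.39 interest = $7,142.48; pay $3,208.03 → $3,934.45
Installment 9: $3,934.45 +$66.89 interest = $4,001.34; pay $3,208.03 → $793.31
Installment 10: $793.31 +$13.49 interest = $806.80; pay $806.80 → $0.00
Balance reaches $0.00 in installment 10.

10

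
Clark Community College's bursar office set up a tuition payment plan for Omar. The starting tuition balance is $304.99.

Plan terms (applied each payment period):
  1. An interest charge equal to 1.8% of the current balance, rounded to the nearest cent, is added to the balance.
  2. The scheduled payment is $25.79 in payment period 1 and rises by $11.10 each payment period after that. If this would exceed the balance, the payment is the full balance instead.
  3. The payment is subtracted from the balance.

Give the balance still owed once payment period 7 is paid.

$0.00

Payment period 1: opening $304.99; interest $5.49 → $310.48; payment $25.79; balance $284.69
Payment period 2: opening $284.69; interest $5.12 → $289.81; payment $36.89; balance $252.92
Payment period 3: opening $252.92; interest $4.55 → $257.47; payment $47.99; balance $209.48
Payment period 4: opening $209.48; interest $3.77 → $213.25; payment $59.09; balance $154.16
Payment period 5: opening $154.16; interest $2.77 → $156.93; payment $70.19; balance $86.74
Payment period 6: opening $86.74; interest $1.56 → $88.30; payment $81.29; balance $7.01
Payment period 7: opening $7.01; interest $0.13 → $7.14; payment $7.14; balance $0.00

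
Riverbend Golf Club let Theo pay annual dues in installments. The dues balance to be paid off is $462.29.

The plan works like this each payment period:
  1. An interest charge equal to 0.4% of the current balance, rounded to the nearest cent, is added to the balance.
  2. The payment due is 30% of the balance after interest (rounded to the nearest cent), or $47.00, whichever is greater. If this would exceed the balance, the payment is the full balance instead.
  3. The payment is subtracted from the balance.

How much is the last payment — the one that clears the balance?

$19.57

Payment period 1: opening $462.29; interest $1.85 → $464.14; payment $139.24; balance $324.90
Payment period 2: opening $324.90; interest $1.30 → $326.20; payment $97.86; balance $228.34
Payment period 3: opening $228.34; interest $0.91 → $229.25; payment $68.78; balance $160.47
Payment period 4: opening $160.47; interest $0.64 → $161.11; payment $48.33; balance $112.78
Payment period 5: opening $112.78; interest $0.45 → $113.23; payment $47.00; balance $66.23
Payment period 6: opening $66.23; interest $0.26 → $66.49; payment $47.00; balance $19.49
Payment period 7: opening $19.49; interest $0.08 → $19.57; payment $19.57; balance $0.00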